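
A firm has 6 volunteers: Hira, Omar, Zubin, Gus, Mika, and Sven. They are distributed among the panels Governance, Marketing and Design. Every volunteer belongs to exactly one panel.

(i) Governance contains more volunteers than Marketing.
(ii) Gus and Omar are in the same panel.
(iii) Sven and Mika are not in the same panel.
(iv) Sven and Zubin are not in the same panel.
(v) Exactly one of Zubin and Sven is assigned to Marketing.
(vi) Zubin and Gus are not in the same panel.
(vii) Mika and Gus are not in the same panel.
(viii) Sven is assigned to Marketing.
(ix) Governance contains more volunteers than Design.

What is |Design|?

2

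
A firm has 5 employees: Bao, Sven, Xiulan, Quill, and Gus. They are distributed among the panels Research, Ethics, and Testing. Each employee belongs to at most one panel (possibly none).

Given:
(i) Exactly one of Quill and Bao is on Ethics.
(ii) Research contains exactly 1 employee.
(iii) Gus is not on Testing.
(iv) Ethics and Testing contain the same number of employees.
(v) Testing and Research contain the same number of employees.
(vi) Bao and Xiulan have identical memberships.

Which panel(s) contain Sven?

Sven: Testing

From (iii): Gus ∉ Testing.
Suppose Sven ∈ Research: no assignment then satisfies all the clues, so Sven ∉ Research.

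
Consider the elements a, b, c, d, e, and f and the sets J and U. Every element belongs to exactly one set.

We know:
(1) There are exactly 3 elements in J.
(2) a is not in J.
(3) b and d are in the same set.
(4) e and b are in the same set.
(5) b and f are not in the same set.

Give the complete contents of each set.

From (2): a ∉ J.
Only one set left: a ∈ U.
Suppose b ∉ J: no assignment then satisfies all the clues, so b ∈ J.

J = {b, d, e}; U = {a, c, f}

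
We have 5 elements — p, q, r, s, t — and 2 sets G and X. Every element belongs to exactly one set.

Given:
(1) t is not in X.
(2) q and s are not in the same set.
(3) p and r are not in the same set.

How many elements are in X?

2

From (1): t ∉ X.
Only one set left: t ∈ G.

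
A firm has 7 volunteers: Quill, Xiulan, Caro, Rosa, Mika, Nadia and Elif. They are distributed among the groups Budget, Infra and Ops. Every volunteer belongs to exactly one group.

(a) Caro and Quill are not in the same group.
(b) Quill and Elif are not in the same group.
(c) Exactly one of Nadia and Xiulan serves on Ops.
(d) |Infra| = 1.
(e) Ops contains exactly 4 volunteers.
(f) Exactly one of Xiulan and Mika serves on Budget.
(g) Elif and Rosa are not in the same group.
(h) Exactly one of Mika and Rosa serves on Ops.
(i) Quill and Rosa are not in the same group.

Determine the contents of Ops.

Ops = {Caro, Elif, Mika, Nadia}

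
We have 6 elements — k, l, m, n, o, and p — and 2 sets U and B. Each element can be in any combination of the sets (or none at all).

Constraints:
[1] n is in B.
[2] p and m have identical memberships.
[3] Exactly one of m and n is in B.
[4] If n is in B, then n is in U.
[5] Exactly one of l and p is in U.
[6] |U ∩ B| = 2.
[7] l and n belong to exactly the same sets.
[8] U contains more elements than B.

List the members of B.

From (1): n ∈ B.
(3) (exactly one): m ∉ B.
(4): n ∈ U.
(7): l matches n: l ∈ U.
(7): l matches n: l ∈ B.
(2): p matches m: p ∉ B.
(5) (exactly one): p ∉ U.
(2): m matches p: m ∉ U.
Suppose k ∈ B: no assignment then satisfies all the clues, so k ∉ B.

B = {l, n}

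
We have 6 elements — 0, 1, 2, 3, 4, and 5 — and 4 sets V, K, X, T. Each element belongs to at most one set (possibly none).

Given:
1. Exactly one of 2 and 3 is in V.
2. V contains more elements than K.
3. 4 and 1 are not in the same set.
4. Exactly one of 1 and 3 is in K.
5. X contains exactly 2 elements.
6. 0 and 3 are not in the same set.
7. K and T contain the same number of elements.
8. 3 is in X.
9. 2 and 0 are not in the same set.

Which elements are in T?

T = {0}

From (8): 3 ∈ X.
(1) (exactly one): 2 ∈ V.
(4) (exactly one): 1 ∈ K.
(6): 0 ∉ X.
(9): 0 ∉ V.
(3): 4 ∉ K.
Suppose 0 ∉ T: no assignment then satisfies all the clues, so 0 ∈ T.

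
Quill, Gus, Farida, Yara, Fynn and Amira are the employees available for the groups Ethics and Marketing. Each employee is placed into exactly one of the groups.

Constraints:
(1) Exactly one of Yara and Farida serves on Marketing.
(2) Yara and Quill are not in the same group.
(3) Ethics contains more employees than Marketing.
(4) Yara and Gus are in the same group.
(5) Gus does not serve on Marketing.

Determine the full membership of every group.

Ethics = {Amira, Fynn, Gus, Yara}; Marketing = {Farida, Quill}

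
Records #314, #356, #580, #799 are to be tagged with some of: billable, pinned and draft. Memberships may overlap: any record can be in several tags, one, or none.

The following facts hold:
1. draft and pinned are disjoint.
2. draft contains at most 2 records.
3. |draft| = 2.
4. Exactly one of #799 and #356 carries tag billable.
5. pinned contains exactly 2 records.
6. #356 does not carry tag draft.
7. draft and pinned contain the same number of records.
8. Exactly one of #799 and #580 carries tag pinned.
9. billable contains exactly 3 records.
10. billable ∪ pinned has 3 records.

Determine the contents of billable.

billable = {#314, #356, #580}

From (6): #356 ∉ draft.
Suppose #314 ∉ billable: no assignment then satisfies all the clues, so #314 ∈ billable.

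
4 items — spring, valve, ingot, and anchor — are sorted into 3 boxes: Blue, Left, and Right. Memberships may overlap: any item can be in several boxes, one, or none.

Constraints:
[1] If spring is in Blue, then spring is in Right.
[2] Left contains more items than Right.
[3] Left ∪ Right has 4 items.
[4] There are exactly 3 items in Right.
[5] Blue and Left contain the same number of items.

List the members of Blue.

Blue = {anchor, ingot, spring, valve}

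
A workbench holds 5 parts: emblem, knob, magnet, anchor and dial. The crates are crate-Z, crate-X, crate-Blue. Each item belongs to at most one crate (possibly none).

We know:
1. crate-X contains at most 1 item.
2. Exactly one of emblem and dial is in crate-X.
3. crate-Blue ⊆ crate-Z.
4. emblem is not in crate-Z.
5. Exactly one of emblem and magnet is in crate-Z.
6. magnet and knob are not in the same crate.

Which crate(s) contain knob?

From (4): emblem ∉ crate-Z.
(3) contrapositive: emblem ∉ crate-Blue.
(5) (exactly one): magnet ∈ crate-Z.
(6): knob ∉ crate-Z.
(3) contrapositive: knob ∉ crate-Blue.
Suppose knob ∈ crate-X: no assignment then satisfies all the clues, so knob ∉ crate-X.

knob: none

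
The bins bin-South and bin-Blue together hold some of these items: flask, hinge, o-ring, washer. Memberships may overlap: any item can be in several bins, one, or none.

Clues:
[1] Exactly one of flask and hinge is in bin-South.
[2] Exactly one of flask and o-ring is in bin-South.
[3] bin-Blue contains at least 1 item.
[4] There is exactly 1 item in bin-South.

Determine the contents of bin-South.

bin-South = {flask}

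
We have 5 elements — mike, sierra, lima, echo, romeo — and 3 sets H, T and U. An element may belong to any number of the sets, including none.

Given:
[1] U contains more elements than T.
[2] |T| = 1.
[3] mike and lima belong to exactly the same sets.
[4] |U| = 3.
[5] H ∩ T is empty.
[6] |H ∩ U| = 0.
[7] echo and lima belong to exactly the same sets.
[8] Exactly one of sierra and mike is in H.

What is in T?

T = {romeo}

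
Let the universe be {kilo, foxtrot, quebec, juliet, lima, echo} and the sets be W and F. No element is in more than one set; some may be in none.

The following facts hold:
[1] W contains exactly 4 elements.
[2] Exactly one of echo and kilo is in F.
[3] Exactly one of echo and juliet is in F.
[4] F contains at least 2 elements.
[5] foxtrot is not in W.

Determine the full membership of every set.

W = {juliet, kilo, lima, quebec}; F = {echo, foxtrot}

From (5): foxtrot ∉ W.
Suppose kilo ∉ W: no assignment then satisfies all the clues, so kilo ∈ W.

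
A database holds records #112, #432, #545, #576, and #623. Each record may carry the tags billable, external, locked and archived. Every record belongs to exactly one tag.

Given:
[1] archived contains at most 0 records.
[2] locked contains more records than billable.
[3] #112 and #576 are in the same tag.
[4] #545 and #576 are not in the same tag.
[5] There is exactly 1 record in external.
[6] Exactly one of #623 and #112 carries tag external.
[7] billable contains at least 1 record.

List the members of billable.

billable = {#545}

(1): archived already has 0, so the rest are out.
Suppose #112 ∈ billable: no assignment then satisfies all the clues, so #112 ∉ billable.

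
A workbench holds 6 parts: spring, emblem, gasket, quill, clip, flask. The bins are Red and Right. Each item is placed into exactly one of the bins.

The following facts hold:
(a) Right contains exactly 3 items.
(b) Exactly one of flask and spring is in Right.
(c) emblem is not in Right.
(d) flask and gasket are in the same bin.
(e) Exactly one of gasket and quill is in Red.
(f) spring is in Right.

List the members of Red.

Red = {emblem, flask, gasket}

From (c): emblem ∉ Right.
From (f): spring ∈ Right.
(b) (exactly one): flask ∉ Right.
(d): gasket matches flask: gasket ∉ Right.
Only one bin left: emblem ∈ Red.
Only one bin left: gasket ∈ Red.
Only one bin left: flask ∈ Red.
(a): only 3 candidates remain for Right, so all are in.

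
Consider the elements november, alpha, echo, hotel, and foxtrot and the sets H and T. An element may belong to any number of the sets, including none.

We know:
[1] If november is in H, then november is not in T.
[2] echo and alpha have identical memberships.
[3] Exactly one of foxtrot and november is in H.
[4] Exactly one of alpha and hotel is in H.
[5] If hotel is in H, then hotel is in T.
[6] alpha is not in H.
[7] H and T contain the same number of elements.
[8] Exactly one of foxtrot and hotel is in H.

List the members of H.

From (6): alpha ∉ H.
(2): echo matches alpha: echo ∉ H.
(4) (exactly one): hotel ∈ H.
(5): hotel ∈ T.
(8) (exactly one): foxtrot ∉ H.
(3) (exactly one): november ∈ H.
(1): november ∉ T.

H = {hotel, november}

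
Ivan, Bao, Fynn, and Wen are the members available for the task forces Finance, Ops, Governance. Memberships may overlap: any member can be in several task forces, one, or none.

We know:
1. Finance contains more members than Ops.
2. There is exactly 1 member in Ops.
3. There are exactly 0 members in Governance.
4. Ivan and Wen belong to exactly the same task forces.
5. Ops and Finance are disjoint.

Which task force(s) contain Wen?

Wen: Finance

(3): Governance already has 0, so the rest are out.
Suppose Wen ∉ Finance: no assignment then satisfies all the clues, so Wen ∈ Finance.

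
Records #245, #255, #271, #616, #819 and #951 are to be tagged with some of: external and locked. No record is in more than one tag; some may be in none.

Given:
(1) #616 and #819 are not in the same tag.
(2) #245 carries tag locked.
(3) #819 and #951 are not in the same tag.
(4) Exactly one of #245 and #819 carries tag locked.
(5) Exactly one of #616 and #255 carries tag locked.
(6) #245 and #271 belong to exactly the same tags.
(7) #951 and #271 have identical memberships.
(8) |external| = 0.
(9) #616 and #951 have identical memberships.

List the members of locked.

From (2): #245 ∈ locked.
(4) (exactly one): #819 ∉ locked.
(6): #271 matches #245: #271 ∉ external.
(6): #271 matches #245: #271 ∈ locked.
(7): #951 matches #271: #951 ∉ external.
(7): #951 matches #271: #951 ∈ locked.
(8): external already has 0, so the rest are out.
(9): #616 matches #951: #616 ∈ locked.
(5) (exactly one): #255 ∉ locked.

locked = {#245, #271, #616, #951}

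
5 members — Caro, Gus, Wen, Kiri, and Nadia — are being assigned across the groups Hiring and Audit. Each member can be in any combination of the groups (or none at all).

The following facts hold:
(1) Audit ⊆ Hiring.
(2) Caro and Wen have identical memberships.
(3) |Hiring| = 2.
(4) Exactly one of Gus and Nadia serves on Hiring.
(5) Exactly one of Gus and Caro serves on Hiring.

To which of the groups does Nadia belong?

Nadia: none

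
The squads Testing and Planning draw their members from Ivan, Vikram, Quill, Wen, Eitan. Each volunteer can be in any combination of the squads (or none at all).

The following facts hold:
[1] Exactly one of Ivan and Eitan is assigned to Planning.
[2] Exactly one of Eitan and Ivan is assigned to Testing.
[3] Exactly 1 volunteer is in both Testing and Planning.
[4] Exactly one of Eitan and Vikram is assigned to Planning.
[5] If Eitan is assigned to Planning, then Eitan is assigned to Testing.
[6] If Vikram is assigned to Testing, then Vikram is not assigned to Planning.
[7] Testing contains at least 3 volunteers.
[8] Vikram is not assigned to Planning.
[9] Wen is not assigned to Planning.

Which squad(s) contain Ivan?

Ivan: none

From (8): Vikram ∉ Planning.
From (9): Wen ∉ Planning.
(4) (exactly one): Eitan ∈ Planning.
(5): Eitan ∈ Testing.
(1) (exactly one): Ivan ∉ Planning.
(2) (exactly one): Ivan ∉ Testing.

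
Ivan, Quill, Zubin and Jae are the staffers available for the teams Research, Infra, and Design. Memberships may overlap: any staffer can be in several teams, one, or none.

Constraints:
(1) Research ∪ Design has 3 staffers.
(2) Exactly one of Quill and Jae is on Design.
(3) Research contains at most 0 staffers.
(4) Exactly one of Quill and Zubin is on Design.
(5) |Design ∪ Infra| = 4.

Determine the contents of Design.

Design = {Ivan, Jae, Zubin}

(3): Research already has 0, so the rest are out.
Suppose Ivan ∉ Design: no assignment then satisfies all the clues, so Ivan ∈ Design.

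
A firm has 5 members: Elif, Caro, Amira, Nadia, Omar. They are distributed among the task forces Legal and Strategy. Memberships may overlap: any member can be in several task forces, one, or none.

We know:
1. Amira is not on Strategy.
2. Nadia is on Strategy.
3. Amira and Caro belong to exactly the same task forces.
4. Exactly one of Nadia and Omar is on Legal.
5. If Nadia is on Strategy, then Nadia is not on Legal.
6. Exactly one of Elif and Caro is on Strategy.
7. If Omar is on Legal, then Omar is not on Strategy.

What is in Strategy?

From (1): Amira ∉ Strategy.
From (2): Nadia ∈ Strategy.
(3): Caro matches Amira: Caro ∉ Strategy.
(5): Nadia ∉ Legal.
(6) (exactly one): Elif ∈ Strategy.
(4) (exactly one): Omar ∈ Legal.
(7): Omar ∉ Strategy.

Strategy = {Elif, Nadia}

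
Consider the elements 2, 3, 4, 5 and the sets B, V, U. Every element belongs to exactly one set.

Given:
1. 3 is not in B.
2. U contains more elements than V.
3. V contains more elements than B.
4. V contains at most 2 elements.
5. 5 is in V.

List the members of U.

U = {2, 3, 4}

From (1): 3 ∉ B.
From (5): 5 ∈ V.
Suppose 2 ∉ U: no assignment then satisfies all the clues, so 2 ∈ U.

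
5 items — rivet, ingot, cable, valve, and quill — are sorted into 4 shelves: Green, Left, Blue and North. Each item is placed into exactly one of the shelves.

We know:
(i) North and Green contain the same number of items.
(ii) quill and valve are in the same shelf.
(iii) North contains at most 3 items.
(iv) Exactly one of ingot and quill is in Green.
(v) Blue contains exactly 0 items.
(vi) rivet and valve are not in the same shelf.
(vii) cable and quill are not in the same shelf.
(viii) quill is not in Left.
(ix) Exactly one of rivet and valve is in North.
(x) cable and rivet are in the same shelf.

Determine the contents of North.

North = {cable, rivet}

From (viii): quill ∉ Left.
(ii): valve matches quill: valve ∉ Left.
(v): Blue already has 0, so the rest are out.
Suppose rivet ∉ North: no assignment then satisfies all the clues, so rivet ∈ North.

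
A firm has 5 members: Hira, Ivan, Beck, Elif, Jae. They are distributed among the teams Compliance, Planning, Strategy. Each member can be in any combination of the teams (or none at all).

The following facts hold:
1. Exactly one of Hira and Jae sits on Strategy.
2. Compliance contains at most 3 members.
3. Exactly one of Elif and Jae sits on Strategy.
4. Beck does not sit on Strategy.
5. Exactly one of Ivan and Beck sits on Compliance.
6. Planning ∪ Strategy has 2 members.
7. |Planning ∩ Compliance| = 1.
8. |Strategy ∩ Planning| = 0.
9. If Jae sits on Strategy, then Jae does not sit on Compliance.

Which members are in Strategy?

Strategy = {Jae}

From (4): Beck ∉ Strategy.
Suppose Hira ∈ Strategy: no assignment then satisfies all the clues, so Hira ∉ Strategy.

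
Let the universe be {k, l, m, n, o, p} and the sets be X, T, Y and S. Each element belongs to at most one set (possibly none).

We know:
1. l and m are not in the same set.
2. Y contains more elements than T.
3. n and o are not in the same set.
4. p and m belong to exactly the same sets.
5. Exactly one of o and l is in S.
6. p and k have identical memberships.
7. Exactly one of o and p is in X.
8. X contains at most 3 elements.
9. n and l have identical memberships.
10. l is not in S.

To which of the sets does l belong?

l: Y

From (10): l ∉ S.
(5) (exactly one): o ∈ S.
(7) (exactly one): p ∈ X.
(9): n matches l: n ∉ S.
(4): m matches p: m ∈ X.
(6): k matches p: k ∈ X.
(8): X already has 3, so the rest are out.
Suppose l ∈ T: no assignment then satisfies all the clues, so l ∉ T.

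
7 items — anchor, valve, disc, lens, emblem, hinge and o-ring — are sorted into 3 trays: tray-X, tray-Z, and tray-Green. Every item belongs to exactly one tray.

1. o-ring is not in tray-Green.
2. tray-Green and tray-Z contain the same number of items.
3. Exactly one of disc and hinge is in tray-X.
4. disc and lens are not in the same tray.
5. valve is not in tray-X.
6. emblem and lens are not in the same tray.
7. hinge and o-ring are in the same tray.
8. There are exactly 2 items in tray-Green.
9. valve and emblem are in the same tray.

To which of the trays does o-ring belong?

o-ring: tray-X

From (1): o-ring ∉ tray-Green.
From (5): valve ∉ tray-X.
(7): hinge matches o-ring: hinge ∉ tray-Green.
(9): emblem matches valve: emblem ∉ tray-X.
Suppose o-ring ∉ tray-X: no assignment then satisfies all the clues, so o-ring ∈ tray-X.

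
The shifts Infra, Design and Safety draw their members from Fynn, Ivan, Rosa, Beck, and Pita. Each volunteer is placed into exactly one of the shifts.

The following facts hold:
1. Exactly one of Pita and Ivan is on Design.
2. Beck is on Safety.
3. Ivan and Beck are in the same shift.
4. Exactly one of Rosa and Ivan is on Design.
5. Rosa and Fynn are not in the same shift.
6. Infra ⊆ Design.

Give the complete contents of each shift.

From (2): Beck ∈ Safety.
(3): Ivan matches Beck: Ivan ∉ Infra.
(3): Ivan matches Beck: Ivan ∉ Design.
(3): Ivan matches Beck: Ivan ∈ Safety.
(4) (exactly one): Rosa ∈ Design.
(5): Fynn ∉ Design.
(6) contrapositive: Fynn ∉ Infra.
Only one shift left: Fynn ∈ Safety.
(1) (exactly one): Pita ∈ Design.

Infra = {}; Design = {Pita, Rosa}; Safety = {Beck, Fynn, Ivan}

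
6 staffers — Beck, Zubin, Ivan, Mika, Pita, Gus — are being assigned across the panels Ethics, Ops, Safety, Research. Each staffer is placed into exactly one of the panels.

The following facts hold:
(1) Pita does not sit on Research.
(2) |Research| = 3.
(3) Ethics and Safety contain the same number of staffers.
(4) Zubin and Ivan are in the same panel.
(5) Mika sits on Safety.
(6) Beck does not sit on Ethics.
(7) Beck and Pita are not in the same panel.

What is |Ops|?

1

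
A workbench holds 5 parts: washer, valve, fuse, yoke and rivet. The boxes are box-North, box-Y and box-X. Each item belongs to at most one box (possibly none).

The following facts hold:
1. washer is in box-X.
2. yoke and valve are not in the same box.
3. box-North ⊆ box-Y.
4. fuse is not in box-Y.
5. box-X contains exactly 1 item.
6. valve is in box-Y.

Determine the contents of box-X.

From (1): washer ∈ box-X.
From (4): fuse ∉ box-Y.
From (6): valve ∈ box-Y.
(2): yoke ∉ box-Y.
(3) contrapositive: fuse ∉ box-North.
(3) contrapositive: yoke ∉ box-North.
(5): box-X already has 1, so the rest are out.

box-X = {washer}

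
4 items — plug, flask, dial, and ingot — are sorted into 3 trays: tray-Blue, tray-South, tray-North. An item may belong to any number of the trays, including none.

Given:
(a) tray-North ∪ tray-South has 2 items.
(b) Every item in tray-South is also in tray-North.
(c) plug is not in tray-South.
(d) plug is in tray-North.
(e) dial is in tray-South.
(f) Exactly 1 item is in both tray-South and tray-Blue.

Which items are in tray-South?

tray-South = {dial}

From (c): plug ∉ tray-South.
From (d): plug ∈ tray-North.
From (e): dial ∈ tray-South.
(b) with dial ∈ tray-South: dial ∈ tray-North.
Suppose flask ∈ tray-South: no assignment then satisfies all the clues, so flask ∉ tray-South.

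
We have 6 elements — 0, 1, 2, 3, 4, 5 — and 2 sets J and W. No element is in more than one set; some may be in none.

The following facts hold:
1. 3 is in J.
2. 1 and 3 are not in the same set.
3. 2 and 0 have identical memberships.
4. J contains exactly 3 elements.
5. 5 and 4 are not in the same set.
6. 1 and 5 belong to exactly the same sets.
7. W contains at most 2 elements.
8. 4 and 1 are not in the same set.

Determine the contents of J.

J = {0, 2, 3}

From (1): 3 ∈ J.
(2): 1 ∉ J.
(6): 5 matches 1: 5 ∉ J.
Suppose 0 ∉ J: no assignment then satisfies all the clues, so 0 ∈ J.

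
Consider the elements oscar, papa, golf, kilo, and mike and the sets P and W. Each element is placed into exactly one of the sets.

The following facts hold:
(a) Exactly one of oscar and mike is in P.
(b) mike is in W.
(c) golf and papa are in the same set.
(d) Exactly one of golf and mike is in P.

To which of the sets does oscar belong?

oscar: P

From (b): mike ∈ W.
(a) (exactly one): oscar ∈ P.
(d) (exactly one): golf ∈ P.
(c): papa matches golf: papa ∈ P.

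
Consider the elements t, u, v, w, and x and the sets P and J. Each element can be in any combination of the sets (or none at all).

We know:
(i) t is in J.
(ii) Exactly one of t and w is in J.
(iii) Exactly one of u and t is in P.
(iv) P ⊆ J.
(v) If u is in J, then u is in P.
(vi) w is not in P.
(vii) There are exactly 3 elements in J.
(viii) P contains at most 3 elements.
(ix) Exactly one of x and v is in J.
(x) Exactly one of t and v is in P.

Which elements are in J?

From (i): t ∈ J.
From (vi): w ∉ P.
(ii) (exactly one): w ∉ J.
Suppose u ∉ J: no assignment then satisfies all the clues, so u ∈ J.

J = {t, u, v}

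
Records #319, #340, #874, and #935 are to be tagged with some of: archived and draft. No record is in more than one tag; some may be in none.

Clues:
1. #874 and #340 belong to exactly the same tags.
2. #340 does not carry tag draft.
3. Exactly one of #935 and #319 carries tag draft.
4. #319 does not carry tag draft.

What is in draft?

From (2): #340 ∉ draft.
From (4): #319 ∉ draft.
(1): #874 matches #340: #874 ∉ draft.
(3) (exactly one): #935 ∈ draft.

draft = {#935}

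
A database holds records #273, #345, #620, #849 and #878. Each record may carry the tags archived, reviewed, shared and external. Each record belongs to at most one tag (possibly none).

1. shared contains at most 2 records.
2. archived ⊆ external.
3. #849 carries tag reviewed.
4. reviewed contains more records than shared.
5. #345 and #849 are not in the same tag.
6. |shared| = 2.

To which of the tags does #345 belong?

#345: shared

From (3): #849 ∈ reviewed.
(5): #345 ∉ reviewed.
Suppose #345 ∈ archived: no assignment then satisfies all the clues, so #345 ∉ archived.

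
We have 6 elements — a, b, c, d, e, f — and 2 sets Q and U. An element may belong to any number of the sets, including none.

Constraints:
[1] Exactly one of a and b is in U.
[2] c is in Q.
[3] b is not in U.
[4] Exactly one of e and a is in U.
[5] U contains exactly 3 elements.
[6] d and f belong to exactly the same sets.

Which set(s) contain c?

From (2): c ∈ Q.
From (3): b ∉ U.
(1) (exactly one): a ∈ U.
(4) (exactly one): e ∉ U.
Suppose c ∈ U: no assignment then satisfies all the clues, so c ∉ U.

c: Q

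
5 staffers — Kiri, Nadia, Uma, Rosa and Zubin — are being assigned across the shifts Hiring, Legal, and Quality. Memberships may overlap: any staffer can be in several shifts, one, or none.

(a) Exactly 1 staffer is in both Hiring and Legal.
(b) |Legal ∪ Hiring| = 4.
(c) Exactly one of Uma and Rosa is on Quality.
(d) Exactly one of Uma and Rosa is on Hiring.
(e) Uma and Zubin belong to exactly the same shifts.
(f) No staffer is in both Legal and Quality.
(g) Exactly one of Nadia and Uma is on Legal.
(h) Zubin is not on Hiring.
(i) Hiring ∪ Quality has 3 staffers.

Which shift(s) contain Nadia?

Nadia: Quality

From (h): Zubin ∉ Hiring.
(e): Uma matches Zubin: Uma ∉ Hiring.
(d) (exactly one): Rosa ∈ Hiring.
Suppose Nadia ∈ Hiring: no assignment then satisfies all the clues, so Nadia ∉ Hiring.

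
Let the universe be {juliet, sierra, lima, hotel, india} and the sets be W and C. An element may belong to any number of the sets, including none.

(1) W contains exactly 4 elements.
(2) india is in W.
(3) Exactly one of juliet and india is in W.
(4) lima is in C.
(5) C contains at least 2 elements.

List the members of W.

W = {hotel, india, lima, sierra}

From (2): india ∈ W.
From (4): lima ∈ C.
(3) (exactly one): juliet ∉ W.
(1): only 4 candidates remain for W, so all are in.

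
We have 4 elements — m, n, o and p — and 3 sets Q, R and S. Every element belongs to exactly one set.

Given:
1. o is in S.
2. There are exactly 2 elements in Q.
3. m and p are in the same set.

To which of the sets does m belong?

m: Q

From (1): o ∈ S.
Suppose m ∉ Q: no assignment then satisfies all the clues, so m ∈ Q.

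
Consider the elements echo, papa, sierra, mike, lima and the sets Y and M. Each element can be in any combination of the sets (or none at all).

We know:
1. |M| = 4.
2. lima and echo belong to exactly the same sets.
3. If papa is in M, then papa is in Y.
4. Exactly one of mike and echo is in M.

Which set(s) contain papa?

papa: M, Y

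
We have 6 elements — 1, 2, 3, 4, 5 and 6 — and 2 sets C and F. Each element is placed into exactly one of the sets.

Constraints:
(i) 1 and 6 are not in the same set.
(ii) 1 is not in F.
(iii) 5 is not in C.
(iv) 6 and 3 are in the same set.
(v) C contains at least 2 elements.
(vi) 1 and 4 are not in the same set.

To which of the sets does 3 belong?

3: F

From (ii): 1 ∉ F.
From (iii): 5 ∉ C.
Only one set left: 1 ∈ C.
Only one set left: 5 ∈ F.
(i): 6 ∉ C.
(iv): 3 matches 6: 3 ∉ C.
(vi): 4 ∉ C.
Only one set left: 3 ∈ F.
Only one set left: 4 ∈ F.
Only one set left: 6 ∈ F.
(v): only 2 candidates remain for C, so all are in.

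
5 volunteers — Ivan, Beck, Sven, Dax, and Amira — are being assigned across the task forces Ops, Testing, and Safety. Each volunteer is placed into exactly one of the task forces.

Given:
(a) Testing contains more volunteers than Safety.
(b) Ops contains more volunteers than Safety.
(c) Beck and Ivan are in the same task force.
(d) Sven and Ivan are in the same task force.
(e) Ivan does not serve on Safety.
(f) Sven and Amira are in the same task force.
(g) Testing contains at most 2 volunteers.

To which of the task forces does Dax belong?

Dax: Testing

From (e): Ivan ∉ Safety.
(c): Beck matches Ivan: Beck ∉ Safety.
(d): Sven matches Ivan: Sven ∉ Safety.
(f): Amira matches Sven: Amira ∉ Safety.
Suppose Dax ∈ Ops: no assignment then satisfies all the clues, so Dax ∉ Ops.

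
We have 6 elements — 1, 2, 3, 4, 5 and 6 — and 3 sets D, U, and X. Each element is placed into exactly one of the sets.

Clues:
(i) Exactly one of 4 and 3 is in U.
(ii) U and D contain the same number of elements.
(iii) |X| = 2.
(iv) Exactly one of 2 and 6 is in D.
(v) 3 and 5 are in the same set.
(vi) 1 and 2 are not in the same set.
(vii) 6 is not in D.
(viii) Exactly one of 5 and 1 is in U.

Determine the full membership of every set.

D = {2, 4}; U = {3, 5}; X = {1, 6}

From (vii): 6 ∉ D.
(iv) (exactly one): 2 ∈ D.
(vi): 1 ∉ D.
Suppose 1 ∈ U: no assignment then satisfies all the clues, so 1 ∉ U.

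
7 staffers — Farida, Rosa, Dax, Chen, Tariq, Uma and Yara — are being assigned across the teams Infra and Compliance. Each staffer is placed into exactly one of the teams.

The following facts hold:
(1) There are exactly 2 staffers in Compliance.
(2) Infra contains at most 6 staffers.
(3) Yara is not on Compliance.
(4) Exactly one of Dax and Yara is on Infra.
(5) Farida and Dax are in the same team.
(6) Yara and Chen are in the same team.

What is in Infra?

From (3): Yara ∉ Compliance.
(6): Chen matches Yara: Chen ∉ Compliance.
Only one team left: Chen ∈ Infra.
Only one team left: Yara ∈ Infra.
(4) (exactly one): Dax ∉ Infra.
(5): Farida matches Dax: Farida ∉ Infra.
Only one team left: Farida ∈ Compliance.
Only one team left: Dax ∈ Compliance.
(1): Compliance already has 2, so the rest are out.
Only one team left: Rosa ∈ Infra.
Only one team left: Tariq ∈ Infra.
Only one team left: Uma ∈ Infra.

Infra = {Chen, Rosa, Tariq, Uma, Yara}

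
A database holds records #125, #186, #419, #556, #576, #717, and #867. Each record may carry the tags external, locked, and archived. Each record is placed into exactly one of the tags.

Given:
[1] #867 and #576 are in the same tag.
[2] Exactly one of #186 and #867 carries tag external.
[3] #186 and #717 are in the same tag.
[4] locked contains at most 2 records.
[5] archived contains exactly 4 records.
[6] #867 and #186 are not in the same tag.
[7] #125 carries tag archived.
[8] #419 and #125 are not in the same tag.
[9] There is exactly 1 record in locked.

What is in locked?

locked = {#419}

From (7): #125 ∈ archived.
(8): #419 ∉ archived.
Suppose #186 ∈ locked: no assignment then satisfies all the clues, so #186 ∉ locked.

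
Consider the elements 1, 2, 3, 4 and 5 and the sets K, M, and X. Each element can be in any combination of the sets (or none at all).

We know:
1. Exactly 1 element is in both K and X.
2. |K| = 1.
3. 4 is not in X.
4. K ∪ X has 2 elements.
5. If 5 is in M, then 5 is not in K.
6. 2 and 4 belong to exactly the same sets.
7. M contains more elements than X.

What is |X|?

2

From (3): 4 ∉ X.
(6): 2 matches 4: 2 ∉ X.
Suppose 2 ∈ K: no assignment then satisfies all the clues, so 2 ∉ K.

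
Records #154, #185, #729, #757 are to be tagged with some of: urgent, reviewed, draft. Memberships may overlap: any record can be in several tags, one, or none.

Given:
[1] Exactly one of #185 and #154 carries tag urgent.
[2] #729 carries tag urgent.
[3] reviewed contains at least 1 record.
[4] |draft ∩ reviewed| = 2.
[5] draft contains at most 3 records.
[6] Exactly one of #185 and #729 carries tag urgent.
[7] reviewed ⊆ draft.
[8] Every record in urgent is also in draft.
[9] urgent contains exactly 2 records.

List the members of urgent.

urgent = {#154, #729}

From (2): #729 ∈ urgent.
(6) (exactly one): #185 ∉ urgent.
(8) with #729 ∈ urgent: #729 ∈ draft.
(1) (exactly one): #154 ∈ urgent.
(8) with #154 ∈ urgent: #154 ∈ draft.
(9): urgent already has 2, so the rest are out.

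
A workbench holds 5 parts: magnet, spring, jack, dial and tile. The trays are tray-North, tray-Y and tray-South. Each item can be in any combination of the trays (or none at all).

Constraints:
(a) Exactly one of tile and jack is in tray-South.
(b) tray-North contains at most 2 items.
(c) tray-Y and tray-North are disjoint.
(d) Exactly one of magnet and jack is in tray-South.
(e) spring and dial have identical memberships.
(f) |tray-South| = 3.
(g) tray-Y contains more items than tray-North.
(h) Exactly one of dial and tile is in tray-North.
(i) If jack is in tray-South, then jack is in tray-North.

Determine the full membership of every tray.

tray-North = {jack, tile}; tray-Y = {dial, magnet, spring}; tray-South = {dial, jack, spring}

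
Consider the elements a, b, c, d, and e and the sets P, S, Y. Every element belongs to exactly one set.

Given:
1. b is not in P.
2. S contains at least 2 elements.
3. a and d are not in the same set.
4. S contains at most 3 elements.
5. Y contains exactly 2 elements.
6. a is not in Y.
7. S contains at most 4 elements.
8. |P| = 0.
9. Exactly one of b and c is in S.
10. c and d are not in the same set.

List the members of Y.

From (1): b ∉ P.
From (6): a ∉ Y.
(8): P already has 0, so the rest are out.
Only one set left: a ∈ S.
(3): d ∉ S.
Only one set left: d ∈ Y.
(10): c ∉ Y.
Only one set left: c ∈ S.
(9) (exactly one): b ∉ S.
Only one set left: b ∈ Y.
(5): Y already has 2, so the rest are out.
Only one set left: e ∈ S.

Y = {b, d}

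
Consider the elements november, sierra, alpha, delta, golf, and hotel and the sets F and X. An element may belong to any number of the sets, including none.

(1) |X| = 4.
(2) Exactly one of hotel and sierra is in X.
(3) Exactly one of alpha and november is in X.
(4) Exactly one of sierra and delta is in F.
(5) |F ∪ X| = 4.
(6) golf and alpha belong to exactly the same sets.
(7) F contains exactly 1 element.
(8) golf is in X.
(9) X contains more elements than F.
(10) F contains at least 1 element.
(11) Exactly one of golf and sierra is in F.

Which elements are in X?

X = {alpha, delta, golf, sierra}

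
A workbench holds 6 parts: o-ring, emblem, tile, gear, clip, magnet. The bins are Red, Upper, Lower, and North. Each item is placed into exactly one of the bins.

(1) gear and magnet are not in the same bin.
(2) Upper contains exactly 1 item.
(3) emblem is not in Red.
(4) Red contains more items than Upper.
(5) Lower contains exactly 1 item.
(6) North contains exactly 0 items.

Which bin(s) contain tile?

tile: Red

From (3): emblem ∉ Red.
(6): North already has 0, so the rest are out.
Suppose tile ∉ Red: no assignment then satisfies all the clues, so tile ∈ Red.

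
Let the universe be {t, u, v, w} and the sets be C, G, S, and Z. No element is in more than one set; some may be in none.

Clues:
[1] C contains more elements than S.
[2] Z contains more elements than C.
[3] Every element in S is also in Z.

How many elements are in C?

1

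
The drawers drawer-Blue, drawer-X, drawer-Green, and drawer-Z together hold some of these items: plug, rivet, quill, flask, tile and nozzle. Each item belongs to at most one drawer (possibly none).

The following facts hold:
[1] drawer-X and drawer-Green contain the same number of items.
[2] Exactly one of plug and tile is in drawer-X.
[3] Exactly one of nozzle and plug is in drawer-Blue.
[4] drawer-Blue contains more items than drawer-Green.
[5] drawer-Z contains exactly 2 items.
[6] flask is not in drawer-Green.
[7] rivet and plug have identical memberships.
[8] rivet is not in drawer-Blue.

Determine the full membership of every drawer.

From (6): flask ∉ drawer-Green.
From (8): rivet ∉ drawer-Blue.
(7): plug matches rivet: plug ∉ drawer-Blue.
(3) (exactly one): nozzle ∈ drawer-Blue.
Suppose plug ∈ drawer-X: no assignment then satisfies all the clues, so plug ∉ drawer-X.

drawer-Blue = {flask, nozzle}; drawer-X = {tile}; drawer-Green = {quill}; drawer-Z = {plug, rivet}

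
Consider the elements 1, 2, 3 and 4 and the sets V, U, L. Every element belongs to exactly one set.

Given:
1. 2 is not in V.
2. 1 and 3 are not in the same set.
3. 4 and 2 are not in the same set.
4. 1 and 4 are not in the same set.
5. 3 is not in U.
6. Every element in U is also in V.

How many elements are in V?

2

From (1): 2 ∉ V.
From (5): 3 ∉ U.
(6) contrapositive: 2 ∉ U.
Only one set left: 2 ∈ L.
(3): 4 ∉ L.
Suppose 1 ∈ V: no assignment then satisfies all the clues, so 1 ∉ V.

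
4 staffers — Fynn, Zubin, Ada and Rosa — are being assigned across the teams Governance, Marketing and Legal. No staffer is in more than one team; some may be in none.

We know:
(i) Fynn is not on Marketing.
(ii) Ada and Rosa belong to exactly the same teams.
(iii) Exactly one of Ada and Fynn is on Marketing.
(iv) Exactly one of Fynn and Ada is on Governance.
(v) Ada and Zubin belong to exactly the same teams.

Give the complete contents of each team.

From (i): Fynn ∉ Marketing.
(iii) (exactly one): Ada ∈ Marketing.
(iv) (exactly one): Fynn ∈ Governance.
(v): Zubin matches Ada: Zubin ∉ Governance.
(v): Zubin matches Ada: Zubin ∈ Marketing.
(ii): Rosa matches Ada: Rosa ∉ Governance.
(ii): Rosa matches Ada: Rosa ∈ Marketing.

Governance = {Fynn}; Marketing = {Ada, Rosa, Zubin}; Legal = {}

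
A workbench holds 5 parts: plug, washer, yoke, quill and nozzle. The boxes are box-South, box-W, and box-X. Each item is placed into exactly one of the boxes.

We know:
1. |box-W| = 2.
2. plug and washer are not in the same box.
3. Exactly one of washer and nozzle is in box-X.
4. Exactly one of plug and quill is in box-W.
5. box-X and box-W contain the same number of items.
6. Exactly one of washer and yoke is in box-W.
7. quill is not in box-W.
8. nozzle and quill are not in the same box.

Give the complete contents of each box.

box-South = {nozzle}; box-W = {plug, yoke}; box-X = {quill, washer}

From (7): quill ∉ box-W.
(4) (exactly one): plug ∈ box-W.
(2): washer ∉ box-W.
(6) (exactly one): yoke ∈ box-W.
(1): box-W already has 2, so the rest are out.
Suppose washer ∈ box-South: no assignment then satisfies all the clues, so washer ∉ box-South.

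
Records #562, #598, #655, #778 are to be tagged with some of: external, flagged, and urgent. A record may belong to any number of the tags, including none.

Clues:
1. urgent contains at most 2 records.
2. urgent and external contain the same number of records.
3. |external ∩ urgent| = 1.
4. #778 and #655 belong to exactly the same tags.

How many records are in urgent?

1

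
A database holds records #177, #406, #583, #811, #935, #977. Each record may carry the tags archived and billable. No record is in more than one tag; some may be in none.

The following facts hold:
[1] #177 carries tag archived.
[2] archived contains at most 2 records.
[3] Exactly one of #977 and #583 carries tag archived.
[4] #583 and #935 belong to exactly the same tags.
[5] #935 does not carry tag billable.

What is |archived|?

2

From (1): #177 ∈ archived.
From (5): #935 ∉ billable.
(4): #583 matches #935: #583 ∉ billable.
Suppose #406 ∈ archived: no assignment then satisfies all the clues, so #406 ∉ archived.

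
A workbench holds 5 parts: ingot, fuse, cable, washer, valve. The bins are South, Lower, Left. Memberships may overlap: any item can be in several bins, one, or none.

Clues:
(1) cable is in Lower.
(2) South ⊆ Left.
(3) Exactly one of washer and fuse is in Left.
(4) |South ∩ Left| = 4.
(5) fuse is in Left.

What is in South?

South = {cable, fuse, ingot, valve}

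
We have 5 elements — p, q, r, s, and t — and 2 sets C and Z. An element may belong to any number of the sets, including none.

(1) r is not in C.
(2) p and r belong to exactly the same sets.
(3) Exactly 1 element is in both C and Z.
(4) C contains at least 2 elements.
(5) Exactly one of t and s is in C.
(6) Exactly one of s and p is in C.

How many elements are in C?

From (1): r ∉ C.
(2): p matches r: p ∉ C.
(6) (exactly one): s ∈ C.
(5) (exactly one): t ∉ C.
(4): only 2 candidates remain for C, so all are in.

2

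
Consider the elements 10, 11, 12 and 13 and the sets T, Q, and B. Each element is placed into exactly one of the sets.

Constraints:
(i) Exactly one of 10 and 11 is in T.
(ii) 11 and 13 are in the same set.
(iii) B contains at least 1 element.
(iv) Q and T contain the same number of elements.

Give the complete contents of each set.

T = {10}; Q = {12}; B = {11, 13}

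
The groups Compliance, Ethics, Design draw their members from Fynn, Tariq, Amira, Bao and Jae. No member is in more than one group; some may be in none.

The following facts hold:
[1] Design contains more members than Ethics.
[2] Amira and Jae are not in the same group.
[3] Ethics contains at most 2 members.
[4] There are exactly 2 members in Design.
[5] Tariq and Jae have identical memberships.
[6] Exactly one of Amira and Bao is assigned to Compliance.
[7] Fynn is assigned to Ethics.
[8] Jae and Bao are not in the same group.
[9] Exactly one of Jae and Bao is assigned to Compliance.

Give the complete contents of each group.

Compliance = {Bao}; Ethics = {Fynn}; Design = {Jae, Tariq}

From (7): Fynn ∈ Ethics.
Suppose Tariq ∈ Compliance: no assignment then satisfies all the clues, so Tariq ∉ Compliance.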